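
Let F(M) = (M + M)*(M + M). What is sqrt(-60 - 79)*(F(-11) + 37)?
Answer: 521*I*sqrt(139) ≈ 6142.5*I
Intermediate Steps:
F(M) = 4*M**2 (F(M) = (2*M)*(2*M) = 4*M**2)
sqrt(-60 - 79)*(F(-11) + 37) = sqrt(-60 - 79)*(4*(-11)**2 + 37) = sqrt(-139)*(4*121 + 37) = (I*sqrt(139))*(484 + 37) = (I*sqrt(139))*521 = 521*I*sqrt(139)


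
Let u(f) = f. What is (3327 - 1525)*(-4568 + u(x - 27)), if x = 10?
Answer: -8262170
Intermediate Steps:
(3327 - 1525)*(-4568 + u(x - 27)) = (3327 - 1525)*(-4568 + (10 - 27)) = 1802*(-4568 - 17) = 1802*(-4585) = -8262170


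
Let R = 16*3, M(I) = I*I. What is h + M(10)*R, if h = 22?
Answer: 4822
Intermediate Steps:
M(I) = I²
R = 48
h + M(10)*R = 22 + 10²*48 = 22 + 100*48 = 22 + 4800 = 4822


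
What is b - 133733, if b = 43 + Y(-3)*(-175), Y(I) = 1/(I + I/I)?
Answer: -267205/2 ≈ -1.3360e+5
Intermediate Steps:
Y(I) = 1/(1 + I) (Y(I) = 1/(I + 1) = 1/(1 + I))
b = 261/2 (b = 43 - 175/(1 - 3) = 43 - 175/(-2) = 43 - 1/2*(-175) = 43 + 175/2 = 261/2 ≈ 130.50)
b - 133733 = 261/2 - 133733 = -267205/2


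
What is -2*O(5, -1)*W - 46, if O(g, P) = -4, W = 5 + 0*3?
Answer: -6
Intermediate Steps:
W = 5 (W = 5 + 0 = 5)
-2*O(5, -1)*W - 46 = -(-8)*5 - 46 = -2*(-20) - 46 = 40 - 46 = -6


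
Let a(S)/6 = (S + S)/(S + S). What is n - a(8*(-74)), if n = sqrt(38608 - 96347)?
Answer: -6 + I*sqrt(57739) ≈ -6.0 + 240.29*I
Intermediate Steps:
n = I*sqrt(57739) (n = sqrt(-57739) = I*sqrt(57739) ≈ 240.29*I)
a(S) = 6 (a(S) = 6*((S + S)/(S + S)) = 6*((2*S)/((2*S))) = 6*((2*S)*(1/(2*S))) = 6*1 = 6)
n - a(8*(-74)) = I*sqrt(57739) - 1*6 = I*sqrt(57739) - 6 = -6 + I*sqrt(57739)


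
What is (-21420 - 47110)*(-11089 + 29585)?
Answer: -1267530880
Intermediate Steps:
(-21420 - 47110)*(-11089 + 29585) = -68530*18496 = -1267530880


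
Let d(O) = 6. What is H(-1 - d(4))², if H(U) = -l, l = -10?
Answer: 100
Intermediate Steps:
H(U) = 10 (H(U) = -1*(-10) = 10)
H(-1 - d(4))² = 10² = 100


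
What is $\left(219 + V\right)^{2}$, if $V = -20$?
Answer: $39601$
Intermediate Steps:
$\left(219 + V\right)^{2} = \left(219 - 20\right)^{2} = 199^{2} = 39601$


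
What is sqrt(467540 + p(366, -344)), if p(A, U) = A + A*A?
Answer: sqrt(601862) ≈ 775.80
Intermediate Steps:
p(A, U) = A + A**2
sqrt(467540 + p(366, -344)) = sqrt(467540 + 366*(1 + 366)) = sqrt(467540 + 366*367) = sqrt(467540 + 134322) = sqrt(601862)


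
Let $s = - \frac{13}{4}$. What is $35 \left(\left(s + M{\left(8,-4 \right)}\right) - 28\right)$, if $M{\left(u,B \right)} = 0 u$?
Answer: $- \frac{4375}{4} \approx -1093.8$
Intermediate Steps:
$M{\left(u,B \right)} = 0$
$s = - \frac{13}{4}$ ($s = \left(-13\right) \frac{1}{4} = - \frac{13}{4} \approx -3.25$)
$35 \left(\left(s + M{\left(8,-4 \right)}\right) - 28\right) = 35 \left(\left(- \frac{13}{4} + 0\right) - 28\right) = 35 \left(- \frac{13}{4} - 28\right) = 35 \left(- \frac{125}{4}\right) = - \frac{4375}{4}$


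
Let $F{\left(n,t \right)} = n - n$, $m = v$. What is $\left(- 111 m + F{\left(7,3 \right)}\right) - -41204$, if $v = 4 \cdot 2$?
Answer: $40316$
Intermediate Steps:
$v = 8$
$m = 8$
$F{\left(n,t \right)} = 0$
$\left(- 111 m + F{\left(7,3 \right)}\right) - -41204 = \left(\left(-111\right) 8 + 0\right) - -41204 = \left(-888 + 0\right) + 41204 = -888 + 41204 = 40316$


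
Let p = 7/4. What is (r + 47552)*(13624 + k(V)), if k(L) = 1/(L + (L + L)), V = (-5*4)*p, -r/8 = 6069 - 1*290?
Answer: 125885672/7 ≈ 1.7984e+7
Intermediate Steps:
p = 7/4 (p = 7*(¼) = 7/4 ≈ 1.7500)
r = -46232 (r = -8*(6069 - 1*290) = -8*(6069 - 290) = -8*5779 = -46232)
V = -35 (V = -5*4*(7/4) = -20*7/4 = -35)
k(L) = 1/(3*L) (k(L) = 1/(L + 2*L) = 1/(3*L))
(r + 47552)*(13624 + k(V)) = (-46232 + 47552)*(13624 + (⅓)/(-35)) = 1320*(13624 + (⅓)*(-1/35)) = 1320*(13624 - 1/105) = 1320*(1430519/105) = 125885672/7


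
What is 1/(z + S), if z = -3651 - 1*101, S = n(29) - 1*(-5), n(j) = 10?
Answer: -1/3737 ≈ -0.00026759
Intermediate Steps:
S = 15 (S = 10 - 1*(-5) = 10 + 5 = 15)
z = -3752 (z = -3651 - 101 = -3752)
1/(z + S) = 1/(-3752 + 15) = 1/(-3737) = -1/3737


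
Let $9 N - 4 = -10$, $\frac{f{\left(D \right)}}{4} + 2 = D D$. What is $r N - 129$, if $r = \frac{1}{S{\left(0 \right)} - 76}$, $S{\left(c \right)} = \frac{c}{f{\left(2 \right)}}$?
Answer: $- \frac{14705}{114} \approx -128.99$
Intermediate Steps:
$f{\left(D \right)} = -8 + 4 D^{2}$ ($f{\left(D \right)} = -8 + 4 D D = -8 + 4 D^{2}$)
$N = - \frac{2}{3}$ ($N = \frac{4}{9} + \frac{1}{9} \left(-10\right) = \frac{4}{9} - \frac{10}{9} = - \frac{2}{3} \approx -0.66667$)
$S{\left(c \right)} = \frac{c}{8}$ ($S{\left(c \right)} = \frac{c}{-8 + 4 \cdot 2^{2}} = \frac{c}{-8 + 4 \cdot 4} = \frac{c}{-8 + 16} = \frac{c}{8}$)
$r = - \frac{1}{76}$ ($r = \frac{1}{\frac{1}{8} \cdot 0 - 76} = \frac{1}{0 - 76} = \frac{1}{-76} = - \frac{1}{76} \approx -0.013158$)
$r N - 129 = \left(- \frac{1}{76}\right) \left(- \frac{2}{3}\right) - 129 = \frac{1}{114} - 129 = - \frac{14705}{114}$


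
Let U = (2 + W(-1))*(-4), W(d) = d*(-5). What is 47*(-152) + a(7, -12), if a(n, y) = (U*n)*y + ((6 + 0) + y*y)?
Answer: -4642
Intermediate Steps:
W(d) = -5*d
U = -28 (U = (2 - 5*(-1))*(-4) = (2 + 5)*(-4) = 7*(-4) = -28)
a(n, y) = 6 + y**2 - 28*n*y (a(n, y) = (-28*n)*y + ((6 + 0) + y*y) = -28*n*y + (6 + y**2) = 6 + y**2 - 28*n*y)
47*(-152) + a(7, -12) = 47*(-152) + (6 + (-12)**2 - 28*7*(-12)) = -7144 + (6 + 144 + 2352) = -7144 + 2502 = -4642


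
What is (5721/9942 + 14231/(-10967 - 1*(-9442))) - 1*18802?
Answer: -95066741059/5053850 ≈ -18811.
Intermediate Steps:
(5721/9942 + 14231/(-10967 - 1*(-9442))) - 1*18802 = (5721*(1/9942) + 14231/(-10967 + 9442)) - 18802 = (1907/3314 + 14231/(-1525)) - 18802 = (1907/3314 + 14231*(-1/1525)) - 18802 = (1907/3314 - 14231/1525) - 18802 = -44253359/5053850 - 18802 = -95066741059/5053850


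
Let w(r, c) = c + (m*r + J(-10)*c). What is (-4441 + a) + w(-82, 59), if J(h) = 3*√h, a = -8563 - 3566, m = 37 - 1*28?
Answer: -17249 + 177*I*√10 ≈ -17249.0 + 559.72*I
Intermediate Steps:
m = 9 (m = 37 - 28 = 9)
a = -12129
w(r, c) = c + 9*r + 3*I*c*√10 (w(r, c) = c + (9*r + (3*√(-10))*c) = c + (9*r + (3*(I*√10))*c) = c + (9*r + (3*I*√10)*c) = c + (9*r + 3*I*c*√10) = c + 9*r + 3*I*c*√10)
(-4441 + a) + w(-82, 59) = (-4441 - 12129) + (59 + 9*(-82) + 3*I*59*√10) = -16570 + (59 - 738 + 177*I*√10) = -16570 + (-679 + 177*I*√10) = -17249 + 177*I*√10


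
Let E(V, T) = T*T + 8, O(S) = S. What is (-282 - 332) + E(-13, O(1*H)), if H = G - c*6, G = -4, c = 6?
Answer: 994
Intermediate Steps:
H = -40 (H = -4 - 6*6 = -4 - 1*36 = -4 - 36 = -40)
E(V, T) = 8 + T² (E(V, T) = T² + 8 = 8 + T²)
(-282 - 332) + E(-13, O(1*H)) = (-282 - 332) + (8 + (1*(-40))²) = -614 + (8 + (-40)²) = -614 + (8 + 1600) = -614 + 1608 = 994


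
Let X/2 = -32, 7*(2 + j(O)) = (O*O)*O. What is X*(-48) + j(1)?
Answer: 21491/7 ≈ 3070.1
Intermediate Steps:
j(O) = -2 + O**3/7 (j(O) = -2 + ((O*O)*O)/7 = -2 + (O**2*O)/7 = -2 + O**3/7)
X = -64 (X = 2*(-32) = -64)
X*(-48) + j(1) = -64*(-48) + (-2 + (1/7)*1**3) = 3072 + (-2 + (1/7)*1) = 3072 + (-2 + 1/7) = 3072 - 13/7 = 21491/7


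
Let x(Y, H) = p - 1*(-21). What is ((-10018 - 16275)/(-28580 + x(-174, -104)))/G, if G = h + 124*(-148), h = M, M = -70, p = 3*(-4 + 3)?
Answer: -26293/526169164 ≈ -4.9971e-5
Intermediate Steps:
p = -3 (p = 3*(-1) = -3)
h = -70
x(Y, H) = 18 (x(Y, H) = -3 - 1*(-21) = -3 + 21 = 18)
G = -18422 (G = -70 + 124*(-148) = -70 - 18352 = -18422)
((-10018 - 16275)/(-28580 + x(-174, -104)))/G = ((-10018 - 16275)/(-28580 + 18))/(-18422) = -26293/(-28562)*(-1/18422) = -26293*(-1/28562)*(-1/18422) = (26293/28562)*(-1/18422) = -26293/526169164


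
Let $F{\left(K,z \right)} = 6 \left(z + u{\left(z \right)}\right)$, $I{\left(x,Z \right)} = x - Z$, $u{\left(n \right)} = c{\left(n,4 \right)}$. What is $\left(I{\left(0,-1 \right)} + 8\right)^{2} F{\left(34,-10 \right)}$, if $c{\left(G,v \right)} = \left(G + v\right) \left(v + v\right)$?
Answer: $-28188$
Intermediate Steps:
$c{\left(G,v \right)} = 2 v \left(G + v\right)$ ($c{\left(G,v \right)} = \left(G + v\right) 2 v = 2 v \left(G + v\right)$)
$u{\left(n \right)} = 32 + 8 n$ ($u{\left(n \right)} = 2 \cdot 4 \left(n + 4\right) = 2 \cdot 4 \left(4 + n\right) = 32 + 8 n$)
$F{\left(K,z \right)} = 192 + 54 z$ ($F{\left(K,z \right)} = 6 \left(z + \left(32 + 8 z\right)\right) = 6 \left(32 + 9 z\right) = 192 + 54 z$)
$\left(I{\left(0,-1 \right)} + 8\right)^{2} F{\left(34,-10 \right)} = \left(\left(0 - -1\right) + 8\right)^{2} \left(192 + 54 \left(-10\right)\right) = \left(\left(0 + 1\right) + 8\right)^{2} \left(192 - 540\right) = \left(1 + 8\right)^{2} \left(-348\right) = 9^{2} \left(-348\right) = 81 \left(-348\right) = -28188$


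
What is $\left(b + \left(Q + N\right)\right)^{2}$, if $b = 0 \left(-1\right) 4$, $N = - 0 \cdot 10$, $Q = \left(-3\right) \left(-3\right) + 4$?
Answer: $169$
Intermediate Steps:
$Q = 13$ ($Q = 9 + 4 = 13$)
$N = 0$ ($N = \left(-1\right) 0 = 0$)
$b = 0$ ($b = 0 \cdot 4 = 0$)
$\left(b + \left(Q + N\right)\right)^{2} = \left(0 + \left(13 + 0\right)\right)^{2} = \left(0 + 13\right)^{2} = 13^{2} = 169$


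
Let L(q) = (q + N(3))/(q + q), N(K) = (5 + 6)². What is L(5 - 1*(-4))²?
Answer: 4225/81 ≈ 52.161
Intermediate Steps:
N(K) = 121 (N(K) = 11² = 121)
L(q) = (121 + q)/(2*q) (L(q) = (q + 121)/(q + q) = (121 + q)/((2*q)) = (121 + q)*(1/(2*q)) = (121 + q)/(2*q))
L(5 - 1*(-4))² = ((121 + (5 - 1*(-4)))/(2*(5 - 1*(-4))))² = ((121 + (5 + 4))/(2*(5 + 4)))² = ((½)*(121 + 9)/9)² = ((½)*(⅑)*130)² = (65/9)² = 4225/81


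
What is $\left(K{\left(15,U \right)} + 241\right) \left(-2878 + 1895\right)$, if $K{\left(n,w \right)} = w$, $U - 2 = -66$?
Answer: $-173991$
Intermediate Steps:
$U = -64$ ($U = 2 - 66 = -64$)
$\left(K{\left(15,U \right)} + 241\right) \left(-2878 + 1895\right) = \left(-64 + 241\right) \left(-2878 + 1895\right) = 177 \left(-983\right) = -173991$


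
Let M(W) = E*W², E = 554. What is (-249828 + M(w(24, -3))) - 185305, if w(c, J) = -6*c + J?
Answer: 11536253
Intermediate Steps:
w(c, J) = J - 6*c
M(W) = 554*W²
(-249828 + M(w(24, -3))) - 185305 = (-249828 + 554*(-3 - 6*24)²) - 185305 = (-249828 + 554*(-3 - 144)²) - 185305 = (-249828 + 554*(-147)²) - 185305 = (-249828 + 554*21609) - 185305 = (-249828 + 11971386) - 185305 = 11721558 - 185305 = 11536253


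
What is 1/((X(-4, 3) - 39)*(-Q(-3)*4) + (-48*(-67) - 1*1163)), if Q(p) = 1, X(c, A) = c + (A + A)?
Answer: 1/2201 ≈ 0.00045434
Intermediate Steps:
X(c, A) = c + 2*A
1/((X(-4, 3) - 39)*(-Q(-3)*4) + (-48*(-67) - 1*1163)) = 1/(((-4 + 2*3) - 39)*(-1*1*4) + (-48*(-67) - 1*1163)) = 1/(((-4 + 6) - 39)*(-1*4) + (3216 - 1163)) = 1/((2 - 39)*(-4) + 2053) = 1/(-37*(-4) + 2053) = 1/(148 + 2053) = 1/2201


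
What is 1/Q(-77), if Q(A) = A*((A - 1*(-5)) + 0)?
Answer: 1/5544 ≈ 0.00018038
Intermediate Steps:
Q(A) = A*(5 + A) (Q(A) = A*((A + 5) + 0) = A*((5 + A) + 0) = A*(5 + A))
1/Q(-77) = 1/(-77*(5 - 77)) = 1/(-77*(-72)) = 1/5544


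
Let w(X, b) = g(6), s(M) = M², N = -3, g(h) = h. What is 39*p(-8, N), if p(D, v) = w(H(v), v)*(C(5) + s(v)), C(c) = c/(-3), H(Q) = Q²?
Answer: 1716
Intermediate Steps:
w(X, b) = 6
C(c) = -c/3 (C(c) = c*(-⅓) = -c/3)
p(D, v) = -10 + 6*v² (p(D, v) = 6*(-⅓*5 + v²) = 6*(-5/3 + v²) = -10 + 6*v²)
39*p(-8, N) = 39*(-10 + 6*(-3)²) = 39*(-10 + 6*9) = 39*(-10 + 54) = 39*44 = 1716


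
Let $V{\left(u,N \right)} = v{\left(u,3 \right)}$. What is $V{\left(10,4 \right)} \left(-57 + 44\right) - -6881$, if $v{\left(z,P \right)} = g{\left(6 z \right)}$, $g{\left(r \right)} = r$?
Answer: $6101$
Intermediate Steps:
$v{\left(z,P \right)} = 6 z$
$V{\left(u,N \right)} = 6 u$
$V{\left(10,4 \right)} \left(-57 + 44\right) - -6881 = 6 \cdot 10 \left(-57 + 44\right) - -6881 = 60 \left(-13\right) + \left(-77 + 6958\right) = -780 + 6881 = 6101$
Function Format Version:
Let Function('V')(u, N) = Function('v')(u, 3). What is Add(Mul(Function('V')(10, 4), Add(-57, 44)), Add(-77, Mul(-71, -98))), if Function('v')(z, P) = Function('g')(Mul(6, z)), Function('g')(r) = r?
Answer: 6101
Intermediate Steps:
Function('v')(z, P) = Mul(6, z)
Function('V')(u, N) = Mul(6, u)
Add(Mul(Function('V')(10, 4), Add(-57, 44)), Add(-77, Mul(-71, -98))) = Add(Mul(Mul(6, 10), Add(-57, 44)), Add(-77, Mul(-71, -98))) = Add(Mul(60, -13), Add(-77, 6958)) = Add(-780, 6881) = 6101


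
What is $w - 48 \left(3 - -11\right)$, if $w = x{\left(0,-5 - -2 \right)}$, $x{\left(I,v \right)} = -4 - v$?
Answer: $-673$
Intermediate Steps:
$w = -1$ ($w = -4 - \left(-5 - -2\right) = -4 - \left(-5 + 2\right) = -4 - -3 = -4 + 3 = -1$)
$w - 48 \left(3 - -11\right) = -1 - 48 \left(3 - -11\right) = -1 - 48 \left(3 + 11\right) = -1 - 672 = -673$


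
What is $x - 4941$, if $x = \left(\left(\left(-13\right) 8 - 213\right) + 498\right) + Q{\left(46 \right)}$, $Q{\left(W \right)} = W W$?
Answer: $-2644$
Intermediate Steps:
$Q{\left(W \right)} = W^{2}$
$x = 2297$ ($x = \left(\left(\left(-13\right) 8 - 213\right) + 498\right) + 46^{2} = \left(\left(-104 - 213\right) + 498\right) + 2116 = \left(-317 + 498\right) + 2116 = 181 + 2116 = 2297$)
$x - 4941 = 2297 - 4941 = -2644$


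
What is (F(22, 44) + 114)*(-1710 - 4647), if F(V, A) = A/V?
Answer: -737412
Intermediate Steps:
(F(22, 44) + 114)*(-1710 - 4647) = (44/22 + 114)*(-1710 - 4647) = (44*(1/22) + 114)*(-6357) = (2 + 114)*(-6357) = 116*(-6357) = -737412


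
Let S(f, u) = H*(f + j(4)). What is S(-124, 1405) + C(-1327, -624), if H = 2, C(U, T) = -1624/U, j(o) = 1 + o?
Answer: -314202/1327 ≈ -236.78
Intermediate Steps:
S(f, u) = 10 + 2*f (S(f, u) = 2*(f + (1 + 4)) = 2*(f + 5) = 2*(5 + f) = 10 + 2*f)
S(-124, 1405) + C(-1327, -624) = (10 + 2*(-124)) - 1624/(-1327) = (10 - 248) - 1624*(-1/1327) = -238 + 1624/1327 = -314202/1327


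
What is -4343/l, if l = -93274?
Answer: 4343/93274 ≈ 0.046562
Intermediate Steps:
-4343/l = -4343/(-93274) = -4343*(-1/93274) = 4343/93274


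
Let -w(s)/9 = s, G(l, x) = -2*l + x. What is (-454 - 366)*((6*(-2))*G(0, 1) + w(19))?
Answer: 150060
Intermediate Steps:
G(l, x) = x - 2*l
w(s) = -9*s
(-454 - 366)*((6*(-2))*G(0, 1) + w(19)) = (-454 - 366)*((6*(-2))*(1 - 2*0) - 9*19) = -820*(-12*(1 + 0) - 171) = -820*(-12*1 - 171) = -820*(-12 - 171) = -820*(-183) = 150060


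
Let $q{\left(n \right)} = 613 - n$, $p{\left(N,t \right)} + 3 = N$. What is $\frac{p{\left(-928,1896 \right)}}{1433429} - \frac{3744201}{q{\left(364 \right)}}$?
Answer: $- \frac{1789015509016}{118974607} \approx -15037.0$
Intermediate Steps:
$p{\left(N,t \right)} = -3 + N$
$\frac{p{\left(-928,1896 \right)}}{1433429} - \frac{3744201}{q{\left(364 \right)}} = \frac{-3 - 928}{1433429} - \frac{3744201}{613 - 364} = \left(-931\right) \frac{1}{1433429} - \frac{3744201}{613 - 364} = - \frac{931}{1433429} - \frac{3744201}{249} = - \frac{931}{1433429} - \frac{1248067}{83} = - \frac{1789015509016}{118974607}$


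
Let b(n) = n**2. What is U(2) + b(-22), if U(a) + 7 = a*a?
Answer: 481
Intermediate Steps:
U(a) = -7 + a**2 (U(a) = -7 + a*a = -7 + a**2)
U(2) + b(-22) = (-7 + 2**2) + (-22)**2 = (-7 + 4) + 484 = -3 + 484 = 481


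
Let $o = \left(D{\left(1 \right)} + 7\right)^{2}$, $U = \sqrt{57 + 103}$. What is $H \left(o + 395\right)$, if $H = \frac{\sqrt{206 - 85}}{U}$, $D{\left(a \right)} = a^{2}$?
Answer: $\frac{5049 \sqrt{10}}{40} \approx 399.16$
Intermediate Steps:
$U = 4 \sqrt{10}$ ($U = \sqrt{160} = 4 \sqrt{10} \approx 12.649$)
$H = \frac{11 \sqrt{10}}{40}$ ($H = \frac{\sqrt{206 - 85}}{4 \sqrt{10}} = \sqrt{121} \frac{\sqrt{10}}{40} = 11 \frac{\sqrt{10}}{40} = \frac{11 \sqrt{10}}{40} \approx 0.86963$)
$o = 64$ ($o = \left(1^{2} + 7\right)^{2} = \left(1 + 7\right)^{2} = 8^{2} = 64$)
$H \left(o + 395\right) = \frac{11 \sqrt{10}}{40} \left(64 + 395\right) = \frac{11 \sqrt{10}}{40} \cdot 459 = \frac{5049 \sqrt{10}}{40}$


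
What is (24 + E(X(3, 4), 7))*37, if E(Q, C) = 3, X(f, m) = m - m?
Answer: 999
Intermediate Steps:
X(f, m) = 0
(24 + E(X(3, 4), 7))*37 = (24 + 3)*37 = 27*37 = 999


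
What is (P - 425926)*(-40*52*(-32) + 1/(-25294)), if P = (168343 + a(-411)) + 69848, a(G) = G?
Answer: -158378352576647/12647 ≈ -1.2523e+10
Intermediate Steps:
P = 237780 (P = (168343 - 411) + 69848 = 167932 + 69848 = 237780)
(P - 425926)*(-40*52*(-32) + 1/(-25294)) = (237780 - 425926)*(-40*52*(-32) + 1/(-25294)) = -188146*(-2080*(-32) - 1/25294) = -188146*(66560 - 1/25294) = -188146*1683568639/25294 = -158378352576647/12647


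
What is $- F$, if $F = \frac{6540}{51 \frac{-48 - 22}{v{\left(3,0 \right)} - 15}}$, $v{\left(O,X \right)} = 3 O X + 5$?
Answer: $- \frac{2180}{119} \approx -18.319$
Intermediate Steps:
$v{\left(O,X \right)} = 5 + 3 O X$ ($v{\left(O,X \right)} = 3 O X + 5 = 5 + 3 O X$)
$F = \frac{2180}{119}$ ($F = \frac{6540}{51 \frac{-48 - 22}{\left(5 + 3 \cdot 3 \cdot 0\right) - 15}} = \frac{6540}{51 \left(- \frac{70}{\left(5 + 0\right) - 15}\right)} = \frac{6540}{51 \left(- \frac{70}{5 - 15}\right)} = \frac{6540}{51 \left(- \frac{70}{-10}\right)} = \frac{6540}{51 \left(\left(-70\right) \left(- \frac{1}{10}\right)\right)} = \frac{6540}{51 \cdot 7} = \frac{6540}{357} = 6540 \cdot \frac{1}{357} = \frac{2180}{119} \approx 18.319$)
$- F = \left(-1\right) \frac{2180}{119} = - \frac{2180}{119}$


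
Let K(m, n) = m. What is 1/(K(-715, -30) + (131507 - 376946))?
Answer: -1/246154 ≈ -4.0625e-6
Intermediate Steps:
1/(K(-715, -30) + (131507 - 376946)) = 1/(-715 + (131507 - 376946)) = 1/(-715 - 245439) = 1/(-246154) = -1/246154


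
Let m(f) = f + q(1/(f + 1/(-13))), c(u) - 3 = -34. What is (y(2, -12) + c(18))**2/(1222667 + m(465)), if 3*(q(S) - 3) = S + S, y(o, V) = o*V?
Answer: 27424650/11088941923 ≈ 0.0024732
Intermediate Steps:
c(u) = -31 (c(u) = 3 - 34 = -31)
y(o, V) = V*o
q(S) = 3 + 2*S/3 (q(S) = 3 + (S + S)/3 = 3 + (2*S)/3 = 3 + 2*S/3)
m(f) = 3 + f + 2/(3*(-1/13 + f)) (m(f) = f + (3 + 2/(3*(f + 1/(-13)))) = f + (3 + 2/(3*(f - 1/13))) = f + (3 + 2/(3*(-1/13 + f))) = 3 + f + 2/(3*(-1/13 + f)))
(y(2, -12) + c(18))**2/(1222667 + m(465)) = (-12*2 - 31)**2/(1222667 + (17 + 39*465**2 + 114*465)/(3*(-1 + 13*465))) = (-24 - 31)**2/(1222667 + (17 + 39*216225 + 53010)/(3*(-1 + 6045))) = (-55)**2/(1222667 + (1/3)*(17 + 8432775 + 53010)/6044) = 3025/(1222667 + (1/3)*(1/6044)*8485802) = 3025/(1222667 + 4242901/9066) = 3025/(11088941923/9066) = 3025*(9066/11088941923) = 27424650/11088941923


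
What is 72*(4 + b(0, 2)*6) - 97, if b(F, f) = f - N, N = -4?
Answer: 2783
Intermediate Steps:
b(F, f) = 4 + f (b(F, f) = f - 1*(-4) = f + 4 = 4 + f)
72*(4 + b(0, 2)*6) - 97 = 72*(4 + (4 + 2)*6) - 97 = 72*(4 + 6*6) - 97 = 72*(4 + 36) - 97 = 72*40 - 97 = 2880 - 97 = 2783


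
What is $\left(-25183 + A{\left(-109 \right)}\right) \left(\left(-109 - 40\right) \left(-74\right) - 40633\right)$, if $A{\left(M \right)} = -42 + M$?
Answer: $750063738$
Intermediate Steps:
$\left(-25183 + A{\left(-109 \right)}\right) \left(\left(-109 - 40\right) \left(-74\right) - 40633\right) = \left(-25183 - 151\right) \left(\left(-109 - 40\right) \left(-74\right) - 40633\right) = \left(-25183 - 151\right) \left(\left(-149\right) \left(-74\right) - 40633\right) = - 25334 \left(11026 - 40633\right) = \left(-25334\right) \left(-29607\right) = 750063738$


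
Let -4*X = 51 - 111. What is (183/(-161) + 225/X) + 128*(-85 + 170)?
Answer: 1753912/161 ≈ 10894.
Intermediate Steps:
X = 15 (X = -(51 - 111)/4 = -1/4*(-60) = 15)
(183/(-161) + 225/X) + 128*(-85 + 170) = (183/(-161) + 225/15) + 128*(-85 + 170) = (183*(-1/161) + 225*(1/15)) + 128*85 = (-183/161 + 15) + 10880 = 2232/161 + 10880 = 1753912/161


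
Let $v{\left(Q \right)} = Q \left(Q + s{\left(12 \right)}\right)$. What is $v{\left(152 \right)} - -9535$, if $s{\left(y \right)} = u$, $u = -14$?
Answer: $30511$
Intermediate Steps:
$s{\left(y \right)} = -14$
$v{\left(Q \right)} = Q \left(-14 + Q\right)$ ($v{\left(Q \right)} = Q \left(Q - 14\right) = Q \left(-14 + Q\right)$)
$v{\left(152 \right)} - -9535 = 152 \left(-14 + 152\right) - -9535 = 152 \cdot 138 + 9535 = 20976 + 9535 = 30511$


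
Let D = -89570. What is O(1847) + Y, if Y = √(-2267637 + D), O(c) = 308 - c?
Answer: -1539 + I*√2357207 ≈ -1539.0 + 1535.3*I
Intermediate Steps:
Y = I*√2357207 (Y = √(-2267637 - 89570) = √(-2357207) = I*√2357207 ≈ 1535.3*I)
O(1847) + Y = (308 - 1*1847) + I*√2357207 = (308 - 1847) + I*√2357207 = -1539 + I*√2357207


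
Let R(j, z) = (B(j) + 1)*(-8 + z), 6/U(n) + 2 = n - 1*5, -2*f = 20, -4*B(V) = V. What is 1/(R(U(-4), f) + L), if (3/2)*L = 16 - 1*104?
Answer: -33/2611 ≈ -0.012639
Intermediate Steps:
B(V) = -V/4
f = -10 (f = -1/2*20 = -10)
U(n) = 6/(-7 + n) (U(n) = 6/(-2 + (n - 1*5)) = 6/(-2 + (n - 5)) = 6/(-2 + (-5 + n)) = 6/(-7 + n))
L = -176/3 (L = 2*(16 - 1*104)/3 = 2*(16 - 104)/3 = (2/3)*(-88) = -176/3 ≈ -58.667)
R(j, z) = (1 - j/4)*(-8 + z) (R(j, z) = (-j/4 + 1)*(-8 + z) = (1 - j/4)*(-8 + z))
1/(R(U(-4), f) + L) = 1/((-8 - 10 + 2*(6/(-7 - 4)) - 1/4*6/(-7 - 4)*(-10)) - 176/3) = 1/((-8 - 10 + 2*(6/(-11)) - 1/4*6/(-11)*(-10)) - 176/3) = 1/((-8 - 10 + 2*(6*(-1/11)) - 1/4*6*(-1/11)*(-10)) - 176/3) = 1/((-8 - 10 + 2*(-6/11) - 1/4*(-6/11)*(-10)) - 176/3) = 1/((-8 - 10 - 12/11 - 15/11) - 176/3) = 1/(-225/11 - 176/3) = 1/(-2611/33) = -33/2611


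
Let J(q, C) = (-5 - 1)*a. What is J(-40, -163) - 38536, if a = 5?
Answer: -38566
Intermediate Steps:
J(q, C) = -30 (J(q, C) = (-5 - 1)*5 = -6*5 = -30)
J(-40, -163) - 38536 = -30 - 38536 = -38566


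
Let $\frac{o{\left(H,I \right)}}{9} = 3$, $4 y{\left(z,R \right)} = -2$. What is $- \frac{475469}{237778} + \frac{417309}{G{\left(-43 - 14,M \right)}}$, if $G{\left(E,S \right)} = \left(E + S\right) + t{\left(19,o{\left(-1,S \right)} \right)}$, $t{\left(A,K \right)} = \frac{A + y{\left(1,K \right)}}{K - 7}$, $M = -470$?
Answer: $- \frac{3979081270247}{5003562454} \approx -795.25$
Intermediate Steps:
$y{\left(z,R \right)} = - \frac{1}{2}$ ($y{\left(z,R \right)} = \frac{1}{4} \left(-2\right) = - \frac{1}{2}$)
$o{\left(H,I \right)} = 27$ ($o{\left(H,I \right)} = 9 \cdot 3 = 27$)
$t{\left(A,K \right)} = \frac{- \frac{1}{2} + A}{-7 + K}$ ($t{\left(A,K \right)} = \frac{A - \frac{1}{2}}{K - 7} = \frac{- \frac{1}{2} + A}{-7 + K}$)
$G{\left(E,S \right)} = \frac{37}{40} + E + S$ ($G{\left(E,S \right)} = \left(E + S\right) + \frac{- \frac{1}{2} + 19}{-7 + 27} = \left(E + S\right) + \frac{1}{20} \cdot \frac{37}{2} = \left(E + S\right) + \frac{37}{40} = \frac{37}{40} + E + S$)
$- \frac{475469}{237778} + \frac{417309}{G{\left(-43 - 14,M \right)}} = - \frac{475469}{237778} + \frac{417309}{\frac{37}{40} - 57 - 470} = - \frac{475469}{237778} + \frac{417309}{- \frac{21043}{40}} = - \frac{475469}{237778} + 417309 \left(- \frac{40}{21043}\right) = - \frac{475469}{237778} - \frac{16692360}{21043} = - \frac{3979081270247}{5003562454}$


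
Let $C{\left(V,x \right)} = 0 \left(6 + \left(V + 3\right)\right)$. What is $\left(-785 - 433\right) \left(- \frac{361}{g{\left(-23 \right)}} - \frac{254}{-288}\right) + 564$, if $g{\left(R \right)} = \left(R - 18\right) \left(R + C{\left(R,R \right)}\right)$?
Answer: $- \frac{994283}{22632} \approx -43.933$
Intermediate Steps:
$C{\left(V,x \right)} = 0$ ($C{\left(V,x \right)} = 0 \left(6 + \left(3 + V\right)\right) = 0 \left(9 + V\right) = 0$)
$g{\left(R \right)} = R \left(-18 + R\right)$ ($g{\left(R \right)} = \left(R - 18\right) \left(R + 0\right) = \left(-18 + R\right) R = R \left(-18 + R\right)$)
$\left(-785 - 433\right) \left(- \frac{361}{g{\left(-23 \right)}} - \frac{254}{-288}\right) + 564 = \left(-785 - 433\right) \left(- \frac{361}{\left(-23\right) \left(-18 - 23\right)} - \frac{254}{-288}\right) + 564 = \left(-785 - 433\right) \left(- \frac{361}{\left(-23\right) \left(-41\right)} - - \frac{127}{144}\right) + 564 = - 1218 \left(- \frac{361}{943} + \frac{127}{144}\right) + 564 = \left(-1218\right) \frac{67777}{135792} + 564 = - \frac{13758731}{22632} + 564 = - \frac{994283}{22632}$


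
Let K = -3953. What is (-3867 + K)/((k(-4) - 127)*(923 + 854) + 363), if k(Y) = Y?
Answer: 115/3418 ≈ 0.033645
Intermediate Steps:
(-3867 + K)/((k(-4) - 127)*(923 + 854) + 363) = (-3867 - 3953)/((-4 - 127)*(923 + 854) + 363) = -7820/(-131*1777 + 363) = -7820/(-232787 + 363) = -7820/(-232424) = -7820*(-1/232424) = 115/3418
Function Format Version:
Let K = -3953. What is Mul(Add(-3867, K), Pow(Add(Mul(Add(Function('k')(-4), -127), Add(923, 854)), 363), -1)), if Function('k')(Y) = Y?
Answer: Rational(115, 3418) ≈ 0.033645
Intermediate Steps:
Mul(Add(-3867, K), Pow(Add(Mul(Add(Function('k')(-4), -127), Add(923, 854)), 363), -1)) = Mul(Add(-3867, -3953), Pow(Add(Mul(Add(-4, -127), Add(923, 854)), 363), -1)) = Mul(-7820, Pow(Add(Mul(-131, 1777), 363), -1)) = Mul(-7820, Pow(Add(-232787, 363), -1)) = Mul(-7820, Pow(-232424, -1)) = Mul(-7820, Rational(-1, 232424)) = Rational(115, 3418)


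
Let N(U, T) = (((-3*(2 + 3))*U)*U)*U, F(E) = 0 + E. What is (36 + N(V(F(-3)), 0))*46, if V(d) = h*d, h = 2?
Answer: 150696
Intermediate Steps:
F(E) = E
V(d) = 2*d
N(U, T) = -15*U³ (N(U, T) = (((-3*5)*U)*U)*U = ((-15*U)*U)*U = (-15*U²)*U = -15*U³)
(36 + N(V(F(-3)), 0))*46 = (36 - 15*(2*(-3))³)*46 = (36 - 15*(-6)³)*46 = (36 - 15*(-216))*46 = (36 + 3240)*46 = 3276*46 = 150696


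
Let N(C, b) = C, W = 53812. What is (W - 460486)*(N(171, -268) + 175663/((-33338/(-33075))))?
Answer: -1182558077443251/16669 ≈ -7.0944e+10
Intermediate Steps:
(W - 460486)*(N(171, -268) + 175663/((-33338/(-33075)))) = (53812 - 460486)*(171 + 175663/((-33338/(-33075)))) = -406674*(171 + 175663/((-33338*(-1/33075)))) = -406674*(171 + 175663/(33338/33075)) = -406674*(171 + 175663*(33075/33338)) = -406674*(171 + 5810053725/33338) = -406674*5815754523/33338 = -1182558077443251/16669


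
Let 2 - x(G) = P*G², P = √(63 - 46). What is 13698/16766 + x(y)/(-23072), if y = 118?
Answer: 79001681/96706288 + 3481*√17/5768 ≈ 3.3052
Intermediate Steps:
P = √17 ≈ 4.1231
x(G) = 2 - √17*G²
13698/16766 + x(y)/(-23072) = 13698/16766 + (2 - 1*√17*118²)/(-23072) = 13698*(1/16766) + (2 - 1*√17*13924)*(-1/23072) = 6849/8383 + (2 - 13924*√17)*(-1/23072) = 6849/8383 + (-1/11536 + 3481*√17/5768) = 79001681/96706288 + 3481*√17/5768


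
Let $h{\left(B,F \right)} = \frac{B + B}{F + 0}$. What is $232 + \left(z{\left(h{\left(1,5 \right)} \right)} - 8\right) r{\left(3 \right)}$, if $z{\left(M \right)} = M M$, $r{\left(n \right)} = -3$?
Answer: $\frac{6388}{25} \approx 255.52$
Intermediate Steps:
$h{\left(B,F \right)} = \frac{2 B}{F}$
$z{\left(M \right)} = M^{2}$
$232 + \left(z{\left(h{\left(1,5 \right)} \right)} - 8\right) r{\left(3 \right)} = 232 + \left(\left(2 \cdot 1 \cdot \frac{1}{5}\right)^{2} - 8\right) \left(-3\right) = 232 + \left(\left(\frac{2}{5}\right)^{2} - 8\right) \left(-3\right) = 232 + \left(\frac{4}{25} - 8\right) \left(-3\right) = 232 - - \frac{588}{25} = 232 + \frac{588}{25} = \frac{6388}{25}$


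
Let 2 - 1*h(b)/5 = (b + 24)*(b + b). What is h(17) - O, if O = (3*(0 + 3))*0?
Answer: -6960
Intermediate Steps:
O = 0 (O = (3*3)*0 = 9*0 = 0)
h(b) = 10 - 10*b*(24 + b) (h(b) = 10 - 5*(b + 24)*(b + b) = 10 - 5*(24 + b)*2*b = 10 - 10*b*(24 + b))
h(17) - O = (10 - 240*17 - 10*17²) - 1*0 = (10 - 4080 - 10*289) + 0 = (10 - 4080 - 2890) + 0 = -6960 + 0 = -6960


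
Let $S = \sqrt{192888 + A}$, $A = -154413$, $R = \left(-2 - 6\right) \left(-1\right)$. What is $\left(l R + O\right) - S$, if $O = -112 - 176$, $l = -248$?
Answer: $-2272 - 45 \sqrt{19} \approx -2468.1$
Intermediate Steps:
$R = 8$ ($R = \left(-8\right) \left(-1\right) = 8$)
$O = -288$
$S = 45 \sqrt{19}$ ($S = \sqrt{192888 - 154413} = \sqrt{38475} = 45 \sqrt{19} \approx 196.15$)
$\left(l R + O\right) - S = \left(\left(-248\right) 8 - 288\right) - 45 \sqrt{19} = \left(-1984 - 288\right) - 45 \sqrt{19} = -2272 - 45 \sqrt{19}$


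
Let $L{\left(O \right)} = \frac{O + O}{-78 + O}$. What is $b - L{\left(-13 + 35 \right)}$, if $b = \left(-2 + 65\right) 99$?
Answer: $\frac{87329}{14} \approx 6237.8$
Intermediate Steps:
$b = 6237$ ($b = 63 \cdot 99 = 6237$)
$L{\left(O \right)} = \frac{2 O}{-78 + O}$
$b - L{\left(-13 + 35 \right)} = 6237 - \frac{2 \left(-13 + 35\right)}{-78 + \left(-13 + 35\right)} = 6237 - 2 \cdot 22 \frac{1}{-78 + 22} = 6237 - 2 \cdot 22 \frac{1}{-56} = 6237 - 2 \cdot 22 \left(- \frac{1}{56}\right) = 6237 - - \frac{11}{14} = 6237 + \frac{11}{14} = \frac{87329}{14}$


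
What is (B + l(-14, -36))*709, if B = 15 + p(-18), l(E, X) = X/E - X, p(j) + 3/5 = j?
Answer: 867816/35 ≈ 24795.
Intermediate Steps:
p(j) = -⅗ + j
l(E, X) = -X + X/E
B = -18/5 (B = 15 + (-⅗ - 18) = 15 - 93/5 = -18/5 ≈ -3.6000)
(B + l(-14, -36))*709 = (-18/5 + (-1*(-36) - 36/(-14)))*709 = (-18/5 + (36 - 36*(-1/14)))*709 = (-18/5 + (36 + 18/7))*709 = (-18/5 + 270/7)*709 = (1224/35)*709 = 867816/35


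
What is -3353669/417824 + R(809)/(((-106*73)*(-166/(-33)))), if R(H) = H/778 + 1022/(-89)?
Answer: -3389451502602433/422296155140128 ≈ -8.0262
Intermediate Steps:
R(H) = -1022/89 + H/778 (R(H) = H*(1/778) + 1022*(-1/89) = H/778 - 1022/89 = -1022/89 + H/778)
-3353669/417824 + R(809)/(((-106*73)*(-166/(-33)))) = -3353669/417824 + (-1022/89 + (1/778)*809)/(((-106*73)*(-166/(-33)))) = -3353669*1/417824 + (-1022/89 + 809/778)/((-(-1284508)*(-1)/33)) = -304879/37984 - 723115/(69242*((-7738*166/33))) = -304879/37984 - 723115/(69242*(-1284508/33)) = -304879/37984 - 723115/69242*(-33/1284508) = -304879/37984 + 23862795/88941902936 = -3389451502602433/422296155140128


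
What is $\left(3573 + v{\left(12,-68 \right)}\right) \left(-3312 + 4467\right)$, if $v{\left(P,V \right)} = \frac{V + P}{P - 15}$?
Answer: $4148375$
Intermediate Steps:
$v{\left(P,V \right)} = \frac{P + V}{-15 + P}$
$\left(3573 + v{\left(12,-68 \right)}\right) \left(-3312 + 4467\right) = \left(3573 + \frac{12 - 68}{-15 + 12}\right) \left(-3312 + 4467\right) = \left(3573 + \frac{1}{-3} \left(-56\right)\right) 1155 = \left(3573 - - \frac{56}{3}\right) 1155 = \left(3573 + \frac{56}{3}\right) 1155 = \frac{10775}{3} \cdot 1155 = 4148375$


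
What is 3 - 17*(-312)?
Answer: 5307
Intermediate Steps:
3 - 17*(-312) = 3 + 5304 = 5307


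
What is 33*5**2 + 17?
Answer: 842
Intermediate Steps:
33*5**2 + 17 = 33*25 + 17 = 825 + 17 = 842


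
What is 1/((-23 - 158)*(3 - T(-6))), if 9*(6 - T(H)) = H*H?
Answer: -1/181 ≈ -0.0055249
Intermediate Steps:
T(H) = 6 - H²/9 (T(H) = 6 - H*H/9 = 6 - H²/9)
1/((-23 - 158)*(3 - T(-6))) = 1/((-23 - 158)*(3 - (6 - ⅑*(-6)²))) = 1/(-181*(3 - (6 - ⅑*36))) = 1/(-181*(3 - (6 - 4))) = 1/(-181*(3 - 1*2)) = 1/(-181*(3 - 2)) = 1/(-181*1) = 1/(-181) = -1/181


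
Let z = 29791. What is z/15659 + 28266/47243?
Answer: 264290501/105682591 ≈ 2.5008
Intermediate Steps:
z/15659 + 28266/47243 = 29791/15659 + 28266/47243 = 29791*(1/15659) + 28266*(1/47243) = 29791/15659 + 4038/6749 = 264290501/105682591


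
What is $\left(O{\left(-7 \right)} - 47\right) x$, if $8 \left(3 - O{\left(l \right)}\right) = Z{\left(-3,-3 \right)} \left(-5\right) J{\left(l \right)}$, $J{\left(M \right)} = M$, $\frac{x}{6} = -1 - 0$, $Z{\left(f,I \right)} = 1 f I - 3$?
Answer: $\frac{843}{2} \approx 421.5$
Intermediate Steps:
$Z{\left(f,I \right)} = -3 + I f$ ($Z{\left(f,I \right)} = f I - 3 = I f - 3 = -3 + I f$)
$x = -6$ ($x = 6 \left(-1 - 0\right) = 6 \left(-1 + 0\right) = 6 \left(-1\right) = -6$)
$O{\left(l \right)} = 3 + \frac{15 l}{4}$ ($O{\left(l \right)} = 3 - \frac{\left(-3 - -9\right) \left(-5\right) l}{8} = 3 - \frac{\left(-3 + 9\right) \left(-5\right) l}{8} = 3 - \frac{6 \left(-5\right) l}{8} = 3 - \frac{\left(-30\right) l}{8} = 3 + \frac{15 l}{4}$)
$\left(O{\left(-7 \right)} - 47\right) x = \left(\left(3 + \frac{15}{4} \left(-7\right)\right) - 47\right) \left(-6\right) = \left(\left(3 - \frac{105}{4}\right) - 47\right) \left(-6\right) = \left(- \frac{93}{4} - 47\right) \left(-6\right) = \left(- \frac{281}{4}\right) \left(-6\right) = \frac{843}{2}$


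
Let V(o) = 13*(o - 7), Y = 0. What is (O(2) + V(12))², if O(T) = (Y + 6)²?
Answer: 10201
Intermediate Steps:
O(T) = 36 (O(T) = (0 + 6)² = 6² = 36)
V(o) = -91 + 13*o (V(o) = 13*(-7 + o) = -91 + 13*o)
(O(2) + V(12))² = (36 + (-91 + 13*12))² = (36 + (-91 + 156))² = (36 + 65)² = 101² = 10201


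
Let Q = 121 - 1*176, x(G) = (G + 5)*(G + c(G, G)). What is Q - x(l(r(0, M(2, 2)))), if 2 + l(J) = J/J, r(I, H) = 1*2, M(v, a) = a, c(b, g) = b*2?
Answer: -43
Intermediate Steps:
c(b, g) = 2*b
r(I, H) = 2
l(J) = -1 (l(J) = -2 + J/J = -2 + 1 = -1)
x(G) = 3*G*(5 + G) (x(G) = (G + 5)*(G + 2*G) = (5 + G)*(3*G) = 3*G*(5 + G))
Q = -55 (Q = 121 - 176 = -55)
Q - x(l(r(0, M(2, 2)))) = -55 - 3*(-1)*(5 - 1) = -55 - 3*(-1)*4 = -55 - 1*(-12) = -55 + 12 = -43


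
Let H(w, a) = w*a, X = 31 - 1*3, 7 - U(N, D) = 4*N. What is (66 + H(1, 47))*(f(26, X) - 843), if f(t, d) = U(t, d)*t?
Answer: -380245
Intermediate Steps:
U(N, D) = 7 - 4*N
X = 28 (X = 31 - 3 = 28)
H(w, a) = a*w
f(t, d) = t*(7 - 4*t) (f(t, d) = (7 - 4*t)*t = t*(7 - 4*t))
(66 + H(1, 47))*(f(26, X) - 843) = (66 + 47*1)*(26*(7 - 4*26) - 843) = (66 + 47)*(26*(7 - 104) - 843) = 113*(26*(-97) - 843) = 113*(-2522 - 843) = 113*(-3365) = -380245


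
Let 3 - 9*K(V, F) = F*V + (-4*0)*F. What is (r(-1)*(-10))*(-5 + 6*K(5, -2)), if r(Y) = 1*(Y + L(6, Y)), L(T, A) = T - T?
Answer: 110/3 ≈ 36.667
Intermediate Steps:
L(T, A) = 0
K(V, F) = 1/3 - F*V/9 (K(V, F) = 1/3 - (F*V + (-4*0)*F)/9 = 1/3 - (F*V + 0*F)/9 = 1/3 - (F*V + 0)/9 = 1/3 - F*V/9)
r(Y) = Y (r(Y) = 1*(Y + 0) = 1*Y = Y)
(r(-1)*(-10))*(-5 + 6*K(5, -2)) = (-1*(-10))*(-5 + 6*(1/3 - 1/9*(-2)*5)) = 10*(-5 + 6*(1/3 + 10/9)) = 10*(-5 + 6*(13/9)) = 10*(-5 + 26/3) = 10*(11/3) = 110/3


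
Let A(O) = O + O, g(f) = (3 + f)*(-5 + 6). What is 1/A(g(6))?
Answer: 1/18 ≈ 0.055556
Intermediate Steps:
g(f) = 3 + f (g(f) = (3 + f)*1 = 3 + f)
A(O) = 2*O
1/A(g(6)) = 1/(2*(3 + 6)) = 1/(2*9) = 1/18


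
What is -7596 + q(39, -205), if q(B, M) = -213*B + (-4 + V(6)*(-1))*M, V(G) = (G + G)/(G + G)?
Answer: -14878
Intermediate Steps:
V(G) = 1 (V(G) = (2*G)/((2*G)) = (2*G)*(1/(2*G)) = 1)
q(B, M) = -213*B - 5*M (q(B, M) = -213*B + (-4 + 1*(-1))*M = -213*B + (-4 - 1)*M = -213*B - 5*M)
-7596 + q(39, -205) = -7596 + (-213*39 - 5*(-205)) = -7596 + (-8307 + 1025) = -7596 - 7282 = -14878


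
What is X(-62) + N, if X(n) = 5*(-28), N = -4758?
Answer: -4898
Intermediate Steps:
X(n) = -140
X(-62) + N = -140 - 4758 = -4898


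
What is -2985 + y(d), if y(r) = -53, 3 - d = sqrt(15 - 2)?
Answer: -3038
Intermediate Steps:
d = 3 - sqrt(13) (d = 3 - sqrt(15 - 2) = 3 - sqrt(13) ≈ -0.60555)
-2985 + y(d) = -2985 - 53 = -3038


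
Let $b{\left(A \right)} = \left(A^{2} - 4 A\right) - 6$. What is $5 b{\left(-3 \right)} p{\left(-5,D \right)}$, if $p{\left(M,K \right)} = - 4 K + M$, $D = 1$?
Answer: $-675$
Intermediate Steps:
$p{\left(M,K \right)} = M - 4 K$
$b{\left(A \right)} = -6 + A^{2} - 4 A$
$5 b{\left(-3 \right)} p{\left(-5,D \right)} = 5 \left(-6 + \left(-3\right)^{2} - -12\right) \left(-5 - 4\right) = 5 \left(-6 + 9 + 12\right) \left(-5 - 4\right) = 5 \cdot 15 \left(-9\right) = 75 \left(-9\right) = -675$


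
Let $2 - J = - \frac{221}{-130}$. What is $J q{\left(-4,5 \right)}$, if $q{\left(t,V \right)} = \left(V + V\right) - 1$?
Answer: $\frac{27}{10} \approx 2.7$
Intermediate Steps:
$q{\left(t,V \right)} = -1 + 2 V$ ($q{\left(t,V \right)} = 2 V - 1 = -1 + 2 V$)
$J = \frac{3}{10}$ ($J = 2 - - \frac{221}{-130} = 2 - \left(-221\right) \left(- \frac{1}{130}\right) = 2 - \frac{17}{10} = \frac{3}{10} \approx 0.3$)
$J q{\left(-4,5 \right)} = \frac{3 \left(-1 + 2 \cdot 5\right)}{10} = \frac{3 \left(-1 + 10\right)}{10} = \frac{3}{10} \cdot 9 = \frac{27}{10}$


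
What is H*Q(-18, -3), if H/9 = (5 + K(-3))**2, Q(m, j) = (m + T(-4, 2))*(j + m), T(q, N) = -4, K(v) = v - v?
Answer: 103950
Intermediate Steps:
K(v) = 0
Q(m, j) = (-4 + m)*(j + m) (Q(m, j) = (m - 4)*(j + m) = (-4 + m)*(j + m))
H = 225 (H = 9*(5 + 0)**2 = 9*5**2 = 9*25 = 225)
H*Q(-18, -3) = 225*((-18)**2 - 4*(-3) - 4*(-18) - 3*(-18)) = 225*(324 + 12 + 72 + 54) = 225*462 = 103950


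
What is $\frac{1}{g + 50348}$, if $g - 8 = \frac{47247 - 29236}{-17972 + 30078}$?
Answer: $\frac{12106}{609627747} \approx 1.9858 \cdot 10^{-5}$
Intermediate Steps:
$g = \frac{114859}{12106}$ ($g = 8 + \frac{47247 - 29236}{-17972 + 30078} = 8 + \frac{18011}{12106} = \frac{114859}{12106} \approx 9.4878$)
$\frac{1}{g + 50348} = \frac{1}{\frac{114859}{12106} + 50348} = \frac{1}{\frac{609627747}{12106}} = \frac{12106}{609627747}$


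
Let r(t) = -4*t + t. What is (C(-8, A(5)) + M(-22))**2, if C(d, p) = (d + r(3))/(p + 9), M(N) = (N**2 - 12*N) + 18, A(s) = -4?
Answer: 14538969/25 ≈ 5.8156e+5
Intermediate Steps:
r(t) = -3*t
M(N) = 18 + N**2 - 12*N
C(d, p) = (-9 + d)/(9 + p) (C(d, p) = (d - 3*3)/(p + 9) = (d - 9)/(9 + p) = (-9 + d)/(9 + p))
(C(-8, A(5)) + M(-22))**2 = ((-9 - 8)/(9 - 4) + (18 + (-22)**2 - 12*(-22)))**2 = (-17/5 + (18 + 484 + 264))**2 = ((1/5)*(-17) + 766)**2 = (-17/5 + 766)**2 = (3813/5)**2 = 14538969/25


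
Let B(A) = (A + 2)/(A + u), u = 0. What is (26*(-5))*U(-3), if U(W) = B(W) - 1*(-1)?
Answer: -520/3 ≈ -173.33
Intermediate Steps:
B(A) = (2 + A)/A (B(A) = (A + 2)/(A + 0) = (2 + A)/A)
U(W) = 1 + (2 + W)/W (U(W) = (2 + W)/W - 1*(-1) = (2 + W)/W + 1 = 1 + (2 + W)/W)
(26*(-5))*U(-3) = (26*(-5))*(2 + 2/(-3)) = -130*(2 + 2*(-⅓)) = -130*(2 - ⅔) = -130*4/3 = -520/3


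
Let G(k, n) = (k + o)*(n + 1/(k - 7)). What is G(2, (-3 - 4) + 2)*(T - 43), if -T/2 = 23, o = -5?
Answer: -6942/5 ≈ -1388.4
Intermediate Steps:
T = -46 (T = -2*23 = -46)
G(k, n) = (-5 + k)*(n + 1/(-7 + k)) (G(k, n) = (k - 5)*(n + 1/(k - 7)) = (-5 + k)*(n + 1/(-7 + k)))
G(2, (-3 - 4) + 2)*(T - 43) = ((-5 + 2 + 35*((-3 - 4) + 2) + ((-3 - 4) + 2)*2² - 12*2*((-3 - 4) + 2))/(-7 + 2))*(-46 - 43) = ((-5 + 2 + 35*(-7 + 2) + (-7 + 2)*4 - 12*2*(-7 + 2))/(-5))*(-89) = -(-5 + 2 + 35*(-5) - 5*4 - 12*2*(-5))/5*(-89) = -(-5 + 2 - 175 - 20 + 120)/5*(-89) = -⅕*(-78)*(-89) = (78/5)*(-89) = -6942/5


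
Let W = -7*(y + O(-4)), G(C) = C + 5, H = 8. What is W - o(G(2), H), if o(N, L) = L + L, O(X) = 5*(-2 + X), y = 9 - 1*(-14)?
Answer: 33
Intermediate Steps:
y = 23 (y = 9 + 14 = 23)
G(C) = 5 + C
O(X) = -10 + 5*X
W = 49 (W = -7*(23 + (-10 + 5*(-4))) = -7*(23 + (-10 - 20)) = -7*(23 - 30) = -7*(-7) = 49)
o(N, L) = 2*L
W - o(G(2), H) = 49 - 2*8 = 49 - 1*16 = 49 - 16 = 33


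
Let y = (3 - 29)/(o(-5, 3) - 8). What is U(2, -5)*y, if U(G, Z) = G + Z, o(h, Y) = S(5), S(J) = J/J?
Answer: -78/7 ≈ -11.143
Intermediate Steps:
S(J) = 1
o(h, Y) = 1
y = 26/7 (y = (3 - 29)/(1 - 8) = -26/(-7) = -26*(-⅐) = 26/7 ≈ 3.7143)
U(2, -5)*y = (2 - 5)*(26/7) = -3*26/7 = -78/7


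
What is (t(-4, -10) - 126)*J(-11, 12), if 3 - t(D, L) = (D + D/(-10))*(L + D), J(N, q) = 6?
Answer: -5202/5 ≈ -1040.4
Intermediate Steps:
t(D, L) = 3 - 9*D*(D + L)/10 (t(D, L) = 3 - (D + D/(-10))*(L + D) = 3 - (D + D*(-⅒))*(D + L) = 3 - (D - D/10)*(D + L) = 3 - 9*D/10*(D + L) = 3 - 9*D*(D + L)/10)
(t(-4, -10) - 126)*J(-11, 12) = ((3 - 9/10*(-4)² - 9/10*(-4)*(-10)) - 126)*6 = ((3 - 9/10*16 - 36) - 126)*6 = ((3 - 72/5 - 36) - 126)*6 = (-237/5 - 126)*6 = -867/5*6 = -5202/5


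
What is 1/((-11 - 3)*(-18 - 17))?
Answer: 1/490 ≈ 0.0020408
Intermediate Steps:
1/((-11 - 3)*(-18 - 17)) = 1/(-14*(-35)) = -1/14*(-1/35) = 1/490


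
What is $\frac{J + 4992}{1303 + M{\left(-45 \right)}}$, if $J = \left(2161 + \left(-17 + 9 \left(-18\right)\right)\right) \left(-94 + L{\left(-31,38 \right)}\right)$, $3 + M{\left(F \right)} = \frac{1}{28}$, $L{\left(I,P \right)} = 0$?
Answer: $- \frac{5076848}{36401} \approx -139.47$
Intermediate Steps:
$M{\left(F \right)} = - \frac{83}{28}$ ($M{\left(F \right)} = -3 + \frac{1}{28} = - \frac{83}{28}$)
$J = -186308$ ($J = \left(2161 + \left(-17 + 9 \left(-18\right)\right)\right) \left(-94 + 0\right) = \left(2161 - 179\right) \left(-94\right) = 1982 \left(-94\right) = -186308$)
$\frac{J + 4992}{1303 + M{\left(-45 \right)}} = \frac{-186308 + 4992}{1303 - \frac{83}{28}} = - \frac{181316}{\frac{36401}{28}} = \left(-181316\right) \frac{28}{36401} = - \frac{5076848}{36401}$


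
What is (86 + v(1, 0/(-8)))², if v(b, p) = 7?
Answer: 8649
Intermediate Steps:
(86 + v(1, 0/(-8)))² = (86 + 7)² = 93² = 8649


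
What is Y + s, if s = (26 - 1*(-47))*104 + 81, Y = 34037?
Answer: 41710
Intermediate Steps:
s = 7673 (s = (26 + 47)*104 + 81 = 73*104 + 81 = 7592 + 81 = 7673)
Y + s = 34037 + 7673 = 41710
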